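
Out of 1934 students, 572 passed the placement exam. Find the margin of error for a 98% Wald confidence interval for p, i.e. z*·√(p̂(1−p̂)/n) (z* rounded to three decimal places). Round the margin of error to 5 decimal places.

With x = 572 successes in n = 1934, p̂ = 0.29576.
SE(p̂) = √(0.29576·0.70424/1934) = 0.010378.
The 98% critical value is z* = 2.326.
Margin of error = z*·SE = 2.326 × 0.010378 = 0.02414.

ME = 0.02414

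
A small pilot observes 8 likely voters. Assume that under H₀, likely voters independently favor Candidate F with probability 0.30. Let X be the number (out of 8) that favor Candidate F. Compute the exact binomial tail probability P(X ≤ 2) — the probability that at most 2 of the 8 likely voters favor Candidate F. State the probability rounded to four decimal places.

P = 0.5518

X is binomial with n = 8 and p = 0.30.
P(X ≤ 2) = C(8,0)·0.30^0·0.70^8 + C(8,1)·0.30^1·0.70^7 + C(8,2)·0.30^2·0.70^6.
= 0.057648 + 0.197650 + 0.296475 = 0.5518.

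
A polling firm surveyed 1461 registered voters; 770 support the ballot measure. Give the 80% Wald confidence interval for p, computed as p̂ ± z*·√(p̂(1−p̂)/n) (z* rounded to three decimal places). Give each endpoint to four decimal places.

(0.5103, 0.5438)

With x = 770 successes in n = 1461, p̂ = 0.52704.
SE = √(p̂(1−p̂)/n) = √(0.249269/1461) = 0.013062.
For 80% confidence, z* = 1.282.
Margin = 1.282·0.013062 = 0.01675.
So the interval runs from 0.5103 to 0.5438.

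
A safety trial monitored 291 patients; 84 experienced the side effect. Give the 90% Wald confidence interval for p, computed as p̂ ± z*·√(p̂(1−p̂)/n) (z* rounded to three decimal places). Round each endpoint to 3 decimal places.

(0.245, 0.332)

Sample proportion p̂ = 84/291 = 0.28866.
SE = √(p̂(1−p̂)/n) = √(0.205335/291) = 0.026564.
For 90% confidence, z* = 1.645.
Margin of error: 1.645 × 0.026564 = 0.04370.
So the interval runs from 0.245 to 0.332.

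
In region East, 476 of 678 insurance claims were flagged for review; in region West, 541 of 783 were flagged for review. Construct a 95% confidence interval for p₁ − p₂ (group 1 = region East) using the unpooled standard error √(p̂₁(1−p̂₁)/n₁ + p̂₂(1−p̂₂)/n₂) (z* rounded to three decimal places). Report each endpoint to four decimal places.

(-0.0361, 0.0584)

p̂₁ = 0.70206, p̂₂ = 0.69093, so the observed difference is 0.01113.
Unpooled SE = √(p̂₁(1−p̂₁)/n₁ + p̂₂(1−p̂₂)/n₂) = √(0.000308510 + 0.000272727) = 0.024109.
The 95% critical value is z* = 1.960. Margin of error = 0.04725.
So the interval runs from -0.0361 to 0.0584.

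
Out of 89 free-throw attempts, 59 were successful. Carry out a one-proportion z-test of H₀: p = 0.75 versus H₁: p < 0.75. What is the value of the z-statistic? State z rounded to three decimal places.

With x = 59 successes in n = 89, p̂ = 0.66292.
Under H₀, SE = √(p₀(1−p₀)/n) = √(0.75·0.25/89) = √0.002106742 = 0.045899.
Test statistic: z = -0.08708/0.045899 = -1.897.

z = -1.897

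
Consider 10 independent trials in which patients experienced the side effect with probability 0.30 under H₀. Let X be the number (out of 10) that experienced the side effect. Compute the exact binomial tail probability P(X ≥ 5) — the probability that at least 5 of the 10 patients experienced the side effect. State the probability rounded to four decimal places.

X ~ Binomial(n=10, p=0.30).
P(X ≥ 5) = Σ_{j=5}^{10} C(10,j)·0.30^j·0.70^{10−j}.
= 0.102919 + 0.036757 + 0.009002 + 0.001447 + 0.000138 + 0.000006 = 0.1503.

P = 0.1503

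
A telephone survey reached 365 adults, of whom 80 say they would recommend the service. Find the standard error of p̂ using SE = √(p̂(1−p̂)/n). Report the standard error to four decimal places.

SE = 0.0217

p̂ = 80/365 = 0.21918.
p̂(1−p̂) = 0.21918·0.78082 = 0.171140.
SE = √(0.171140/365) = √0.000468877 = 0.0217.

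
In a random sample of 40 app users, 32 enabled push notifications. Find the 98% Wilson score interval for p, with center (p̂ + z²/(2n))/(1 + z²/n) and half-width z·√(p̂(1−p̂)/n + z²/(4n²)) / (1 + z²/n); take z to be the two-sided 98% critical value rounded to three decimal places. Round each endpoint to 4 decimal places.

Here p̂ = 32/40 = 0.80000 and z = 2.326 (z² = 5.410276).
Denominator 1 + z²/n = 1 + 5.410276/40 = 1.135257.
Center = (0.80000 + 0.067628)/1.135257 = 0.76426.
Radicand: p̂(1−p̂)/n + z²/(4n²) = 0.004000000 + 0.000845356 = 0.004845356.
Half-width = z·√(radicand)/denom = 2.326·0.069609/1.135257 = 0.14262.
Interval: 0.76426 ± 0.14262 → (0.6216, 0.9069).

(0.6216, 0.9069)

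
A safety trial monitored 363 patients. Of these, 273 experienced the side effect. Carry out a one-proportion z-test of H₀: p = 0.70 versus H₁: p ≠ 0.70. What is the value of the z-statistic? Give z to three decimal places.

z = 2.165

The sample proportion is 273/363 = 0.75207.
Null standard error: √(0.70·0.30/363) = √0.000578512 = 0.024052.
Test statistic: z = 0.05207/0.024052 = 2.165.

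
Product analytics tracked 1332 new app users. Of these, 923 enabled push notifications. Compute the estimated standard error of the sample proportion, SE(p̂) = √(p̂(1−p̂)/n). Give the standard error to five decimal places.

p̂ = 923/1332 = 0.69294.
p̂(1−p̂) = 0.212774.
Dividing by n and taking the root: √0.000159740 = 0.01264.

SE = 0.01264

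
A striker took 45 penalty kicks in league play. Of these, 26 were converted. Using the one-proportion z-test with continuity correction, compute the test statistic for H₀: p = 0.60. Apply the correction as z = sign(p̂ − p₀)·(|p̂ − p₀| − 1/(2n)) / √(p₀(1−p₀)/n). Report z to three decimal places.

With x = 26 successes in n = 45, p̂ = 0.57778. p̂ − p₀ = -0.022222.
Continuity correction 1/(2n) = 1/90 = 0.011111.
Corrected numerator: |-0.022222| − 0.011111 = 0.011111.
Null standard error: √(0.60·0.40/45) = √0.005333333 = 0.073030.
z = (−)0.011111/0.073030 = -0.152.

z = -0.152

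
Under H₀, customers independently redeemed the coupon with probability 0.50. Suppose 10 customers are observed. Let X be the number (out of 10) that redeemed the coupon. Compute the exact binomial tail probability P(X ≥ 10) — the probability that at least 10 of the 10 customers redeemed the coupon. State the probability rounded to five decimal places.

P = 0.00098

X ~ Binomial(n=10, p=0.50).
P(X ≥ 10) = C(10,10)·0.50^10·0.50^0.
= 0.000977 = 0.00098.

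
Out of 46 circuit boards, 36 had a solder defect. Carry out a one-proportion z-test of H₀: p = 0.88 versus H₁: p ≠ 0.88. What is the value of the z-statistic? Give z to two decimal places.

z = -2.03

The sample proportion is 36/46 = 0.78261.
SE₀ = √(0.88·0.12/46) = 0.047913.
Test statistic: z = -0.09739/0.047913 = -2.03.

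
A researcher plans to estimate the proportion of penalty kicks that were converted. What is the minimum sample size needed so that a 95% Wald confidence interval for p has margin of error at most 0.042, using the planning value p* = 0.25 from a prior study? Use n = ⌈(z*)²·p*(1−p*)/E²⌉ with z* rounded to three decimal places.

For 95% confidence, z* = 1.960.
p*(1−p*) = 0.25·0.75 = 0.1875.
Required n before rounding: 3.841600 × 0.1875 / 0.042² = 408.333.
Rounding up, n = 409.

n = 409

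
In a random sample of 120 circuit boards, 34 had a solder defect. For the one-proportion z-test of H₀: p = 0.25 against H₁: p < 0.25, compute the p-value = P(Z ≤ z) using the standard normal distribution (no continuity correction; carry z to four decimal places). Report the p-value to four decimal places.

p-value = 0.8005

With x = 34 successes in n = 120, p̂ = 0.28333.
Null standard error: √(0.25·0.75/120) = √0.001562500 = 0.039528.
z = (p̂ − p₀)/SE = (34/120 − 0.25)/0.039528 ≈ 0.8433.
From the standard normal, P(Z ≤ z) = 0.8005.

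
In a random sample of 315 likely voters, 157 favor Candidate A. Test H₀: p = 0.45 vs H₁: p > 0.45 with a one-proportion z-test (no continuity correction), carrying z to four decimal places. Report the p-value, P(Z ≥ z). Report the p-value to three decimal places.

p-value = 0.042

The sample proportion is 157/315 = 0.49841.
Null standard error: √(0.45·0.55/315) = √0.000785714 = 0.028031.
Test statistic (full precision, shown to 4 dp): z = (157/315 − 0.45)/SE₀ ≈ 1.7271.
p-value = P(Z ≥ z) with z = 1.7271 → 0.042.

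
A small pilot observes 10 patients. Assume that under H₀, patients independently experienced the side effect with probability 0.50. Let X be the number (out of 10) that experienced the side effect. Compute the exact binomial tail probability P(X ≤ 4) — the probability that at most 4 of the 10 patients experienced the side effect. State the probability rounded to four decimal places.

X ~ Binomial(n=10, p=0.50).
P(X ≤ 4) = Σ_{j=0}^{4} C(10,j)·0.50^j·0.50^{10−j}.
= 0.000977 + 0.009766 + 0.043945 + 0.117188 + 0.205078 = 0.3770.

P = 0.3770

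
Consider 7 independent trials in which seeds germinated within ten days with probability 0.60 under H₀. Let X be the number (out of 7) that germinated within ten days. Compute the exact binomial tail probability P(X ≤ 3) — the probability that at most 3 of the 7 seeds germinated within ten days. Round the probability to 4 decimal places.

X is binomial with n = 7 and p = 0.60.
P(X ≤ 3) = C(7,0)·0.60^0·0.40^7 + C(7,1)·0.60^1·0.40^6 + C(7,2)·0.60^2·0.40^5 + C(7,3)·0.60^3·0.40^4.
= 0.001638 + 0.017203 + 0.077414 + 0.193536 = 0.2898.

P = 0.2898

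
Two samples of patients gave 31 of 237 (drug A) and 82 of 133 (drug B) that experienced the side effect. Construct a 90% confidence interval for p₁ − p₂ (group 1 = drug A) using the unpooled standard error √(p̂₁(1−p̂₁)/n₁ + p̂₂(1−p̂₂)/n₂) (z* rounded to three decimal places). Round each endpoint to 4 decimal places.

(-0.5639, -0.4076)

p̂₁ = 31/237 = 0.13080, p̂₂ = 82/133 = 0.61654; p̂₁ − p̂₂ = -0.48574.
SE = √(0.000479716 + 0.001777580) = √0.002257296 = 0.047511.
z* = 1.645 at the 90% level. Margin = 1.645·0.047511 = 0.07816.
So the interval runs from -0.5639 to -0.4076.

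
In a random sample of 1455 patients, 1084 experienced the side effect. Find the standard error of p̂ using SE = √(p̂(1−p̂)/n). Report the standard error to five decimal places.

Sample proportion p̂ = 1084/1455 = 0.74502.
p̂(1−p̂) = 0.189965.
SE = √(0.189965/1455) = √0.000130560 = 0.01143.

SE = 0.01143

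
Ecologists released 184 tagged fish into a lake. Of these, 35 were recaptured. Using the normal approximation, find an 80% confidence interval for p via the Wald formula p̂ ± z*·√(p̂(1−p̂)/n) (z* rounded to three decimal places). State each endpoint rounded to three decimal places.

p̂ = 35/184 = 0.19022.
SE(p̂) = √(0.19022·0.80978/184) = 0.028933.
For 80% confidence, z* = 1.282.
Margin = 1.282·0.028933 = 0.03709.
So the interval runs from 0.153 to 0.227.

(0.153, 0.227)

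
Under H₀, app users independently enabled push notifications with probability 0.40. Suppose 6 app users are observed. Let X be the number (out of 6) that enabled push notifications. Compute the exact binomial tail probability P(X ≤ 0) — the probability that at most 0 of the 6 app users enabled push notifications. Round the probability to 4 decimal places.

X ~ Binomial(n=6, p=0.40).
P(X ≤ 0) = C(6,0)·0.40^0·0.60^6.
= 0.046656 = 0.0467.

P = 0.0467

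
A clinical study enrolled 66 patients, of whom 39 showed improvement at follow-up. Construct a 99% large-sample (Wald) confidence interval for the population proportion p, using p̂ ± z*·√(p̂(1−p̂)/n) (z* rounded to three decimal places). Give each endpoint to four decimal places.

(0.4350, 0.7468)

p̂ = 39/66 = 0.59091.
SE(p̂) = √(0.59091·0.40909/66) = 0.060520.
For 99% confidence, z* = 2.576.
Margin = 2.576·0.060520 = 0.15590.
So the interval runs from 0.4350 to 0.7468.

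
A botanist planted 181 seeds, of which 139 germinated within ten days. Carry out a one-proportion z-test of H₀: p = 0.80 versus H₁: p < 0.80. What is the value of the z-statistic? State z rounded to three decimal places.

Sample proportion p̂ = 139/181 = 0.76796.
Under H₀, SE = √(p₀(1−p₀)/n) = √(0.80·0.20/181) = √0.000883978 = 0.029732.
z = (p̂ − p₀)/SE = (0.76796 − 0.80)/0.029732 = -1.078.

z = -1.078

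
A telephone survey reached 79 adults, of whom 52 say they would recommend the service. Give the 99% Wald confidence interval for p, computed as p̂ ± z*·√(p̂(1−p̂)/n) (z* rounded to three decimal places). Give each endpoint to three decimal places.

With x = 52 successes in n = 79, p̂ = 0.65823.
SE(p̂) = √(0.65823·0.34177/79) = 0.053363.
z* = 2.576 at the 99% level.
Margin of error: 2.576 × 0.053363 = 0.13746.
So the interval runs from 0.521 to 0.796.

(0.521, 0.796)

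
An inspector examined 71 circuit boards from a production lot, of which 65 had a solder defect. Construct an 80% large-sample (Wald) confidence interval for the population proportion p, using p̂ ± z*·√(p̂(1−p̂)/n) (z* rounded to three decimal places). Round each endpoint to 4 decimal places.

(0.8732, 0.9578)

The sample proportion is 65/71 = 0.91549.
SE(p̂) = √(0.91549·0.08451/71) = 0.033010.
z* = 1.282 at the 80% level.
Margin of error: 1.282 × 0.033010 = 0.04232.
CI: 0.91549 ± 0.04232 = (0.8732, 0.9578).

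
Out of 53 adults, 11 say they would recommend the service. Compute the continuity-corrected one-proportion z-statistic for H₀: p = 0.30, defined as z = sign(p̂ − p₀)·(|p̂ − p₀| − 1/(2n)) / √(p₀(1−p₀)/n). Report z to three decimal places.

Sample proportion p̂ = 11/53 = 0.20755. p̂ − p₀ = -0.092453.
Continuity correction 1/(2n) = 1/106 = 0.009434.
Corrected numerator: |-0.092453| − 0.009434 = 0.083019.
Under H₀, SE = √(p₀(1−p₀)/n) = √(0.30·0.70/53) = √0.003962264 = 0.062947.
z = (−)0.083019/0.062947 = -1.319.

z = -1.319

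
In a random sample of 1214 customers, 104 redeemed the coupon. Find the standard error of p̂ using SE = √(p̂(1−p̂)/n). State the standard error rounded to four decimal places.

SE = 0.0080

p̂ = 104/1214 = 0.08567.
p̂(1−p̂) = 0.078331.
SE = √(0.078331/1214) = 0.0080.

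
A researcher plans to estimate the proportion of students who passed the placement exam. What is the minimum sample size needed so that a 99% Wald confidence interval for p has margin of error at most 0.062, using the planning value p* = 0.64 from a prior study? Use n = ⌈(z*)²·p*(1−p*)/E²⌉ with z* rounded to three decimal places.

For 99% confidence, z* = 2.576.
p*(1−p*) = 0.2304.
(z*)²·p*(1−p*)/E² = 6.635776·0.2304/0.003844 = 397.732.
⌈397.732⌉ = 398.

n = 398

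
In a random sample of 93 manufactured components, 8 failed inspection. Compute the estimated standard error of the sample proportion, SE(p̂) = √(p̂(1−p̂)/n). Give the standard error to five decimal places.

SE = 0.02908

p̂ = 8/93 = 0.08602.
p̂(1−p̂) = 0.08602·0.91398 = 0.078621.
SE = √(0.078621/93) = √0.000845387 = 0.02908.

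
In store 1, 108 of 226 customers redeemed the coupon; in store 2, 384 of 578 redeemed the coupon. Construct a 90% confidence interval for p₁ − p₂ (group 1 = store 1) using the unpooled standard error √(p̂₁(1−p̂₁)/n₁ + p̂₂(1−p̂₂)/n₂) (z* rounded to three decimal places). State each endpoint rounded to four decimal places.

p̂₁ = 0.47788, p̂₂ = 0.66436, so the observed difference is -0.18648.
Unpooled SE = √(p̂₁(1−p̂₁)/n₁ + p̂₂(1−p̂₂)/n₂) = √(0.001104029 + 0.000385789) = 0.038598.
The 90% critical value is z* = 1.645. Margin = 1.645·0.038598 = 0.06349.
So the interval runs from -0.2500 to -0.1230.

(-0.2500, -0.1230)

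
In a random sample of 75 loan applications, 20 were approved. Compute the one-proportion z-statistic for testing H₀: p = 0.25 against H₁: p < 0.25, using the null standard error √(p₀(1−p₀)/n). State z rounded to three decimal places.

Sample proportion p̂ = 20/75 = 0.26667.
Null standard error: √(0.25·0.75/75) = √0.002500000 = 0.050000.
Test statistic: z = 0.01667/0.050000 = 0.333.

z = 0.333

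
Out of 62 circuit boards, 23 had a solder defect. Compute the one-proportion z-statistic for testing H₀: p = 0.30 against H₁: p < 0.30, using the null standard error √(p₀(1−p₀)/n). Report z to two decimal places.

The sample proportion is 23/62 = 0.37097.
SE₀ = √(0.30·0.70/62) = 0.058199.
Test statistic: z = 0.07097/0.058199 = 1.22.

z = 1.22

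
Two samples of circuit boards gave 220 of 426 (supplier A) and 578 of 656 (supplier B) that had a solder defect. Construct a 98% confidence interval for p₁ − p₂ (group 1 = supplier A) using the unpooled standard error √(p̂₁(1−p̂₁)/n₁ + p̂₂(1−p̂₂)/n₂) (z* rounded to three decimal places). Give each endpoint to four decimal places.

p̂₁ = 0.51643, p̂₂ = 0.88110, so the observed difference is -0.36467.
Unpooled SE = √(p̂₁(1−p̂₁)/n₁ + p̂₂(1−p̂₂)/n₂) = √(0.000586221 + 0.000159702) = 0.027312.
z* = 2.326 at the 98% level. Margin = 2.326·0.027312 = 0.06353.
Interval: -0.36467 ± 0.06353 → (-0.4282, -0.3011).

(-0.4282, -0.3011)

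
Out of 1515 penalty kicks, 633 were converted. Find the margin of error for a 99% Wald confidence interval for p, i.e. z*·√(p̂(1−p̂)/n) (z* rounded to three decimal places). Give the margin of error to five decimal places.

ME = 0.03264

Sample proportion p̂ = 633/1515 = 0.41782.
Standard error of p̂: √(0.243247/1515) = √0.000160559 = 0.012671.
z* = 2.576 at the 99% level.
ME = 2.576·0.012671 = 0.03264.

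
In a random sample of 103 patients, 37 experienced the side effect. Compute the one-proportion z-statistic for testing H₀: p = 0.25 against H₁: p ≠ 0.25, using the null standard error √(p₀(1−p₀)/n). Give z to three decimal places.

Sample proportion p̂ = 37/103 = 0.35922.
SE₀ = √(0.25·0.75/103) = 0.042666.
z = (p̂ − p₀)/SE = (0.35922 − 0.25)/0.042666 = 2.560.

z = 2.560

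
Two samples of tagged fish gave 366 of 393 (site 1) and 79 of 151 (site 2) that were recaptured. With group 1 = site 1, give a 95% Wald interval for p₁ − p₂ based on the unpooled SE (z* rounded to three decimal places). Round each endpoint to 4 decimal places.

(0.3246, 0.4916)

p̂₁ = 366/393 = 0.93130, p̂₂ = 79/151 = 0.52318; p̂₁ − p̂₂ = 0.40812.
Unpooled SE = √(p̂₁(1−p̂₁)/n₁ + p̂₂(1−p̂₂)/n₂) = √(0.000162805 + 0.001652071) = 0.042601.
The 95% critical value is z* = 1.960. Margin of error = 0.08350.
So the interval runs from 0.3246 to 0.4916.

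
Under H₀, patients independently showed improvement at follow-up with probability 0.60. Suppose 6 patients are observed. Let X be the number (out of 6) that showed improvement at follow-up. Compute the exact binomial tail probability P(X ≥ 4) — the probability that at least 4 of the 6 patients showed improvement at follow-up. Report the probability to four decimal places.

P = 0.5443

X is binomial with n = 6 and p = 0.60.
P(X ≥ 4) = C(6,4)·0.60^4·0.40^2 + C(6,5)·0.60^5·0.40^1 + C(6,6)·0.60^6·0.40^0.
= 0.311040 + 0.186624 + 0.046656 = 0.5443.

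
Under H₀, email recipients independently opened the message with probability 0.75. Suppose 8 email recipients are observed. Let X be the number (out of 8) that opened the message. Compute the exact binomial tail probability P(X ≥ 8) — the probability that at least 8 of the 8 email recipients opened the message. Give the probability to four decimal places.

P = 0.1001

X ~ Binomial(n=8, p=0.75).
P(X ≥ 8) = C(8,8)·0.75^8·0.25^0.
= 0.100113 = 0.1001.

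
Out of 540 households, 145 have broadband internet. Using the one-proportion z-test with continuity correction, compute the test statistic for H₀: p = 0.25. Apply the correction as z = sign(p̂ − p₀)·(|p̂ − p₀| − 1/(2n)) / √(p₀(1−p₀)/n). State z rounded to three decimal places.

z = 0.944

Sample proportion p̂ = 145/540 = 0.26852. p̂ − p₀ = 0.018519.
Continuity correction 1/(2n) = 1/1080 = 0.000926.
Corrected numerator: |0.018519| − 0.000926 = 0.017593.
Null standard error: √(0.25·0.75/540) = √0.000347222 = 0.018634.
z = (+)0.017593/0.018634 = 0.944.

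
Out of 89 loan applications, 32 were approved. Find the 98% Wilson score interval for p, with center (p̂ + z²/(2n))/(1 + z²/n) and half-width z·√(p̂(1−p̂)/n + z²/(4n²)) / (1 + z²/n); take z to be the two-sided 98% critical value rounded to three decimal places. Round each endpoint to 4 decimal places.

Here p̂ = 32/89 = 0.35955 and z = 2.326 (z² = 5.410276).
Denominator 1 + z²/n = 1 + 5.410276/89 = 1.060790.
Center = (0.35955 + 0.030395)/1.060790 = 0.36760.
Radicand: p̂(1−p̂)/n + z²/(4n²) = 0.002587348 + 0.000170757 = 0.002758105.
Half-width = 2.326·√0.002758105/1.060790 = 0.11516.
CI: 0.36760 ± 0.11516 = (0.2524, 0.4828).

(0.2524, 0.4828)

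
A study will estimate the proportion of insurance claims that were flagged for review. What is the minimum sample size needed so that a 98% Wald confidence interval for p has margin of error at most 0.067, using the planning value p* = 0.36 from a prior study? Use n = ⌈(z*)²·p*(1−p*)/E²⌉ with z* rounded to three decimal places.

n = 278

z* = 2.326 at the 98% level.
p*(1−p*) = 0.2304.
(z*)²·p*(1−p*)/E² = 5.410276·0.2304/0.004489 = 277.685.
⌈277.685⌉ = 278.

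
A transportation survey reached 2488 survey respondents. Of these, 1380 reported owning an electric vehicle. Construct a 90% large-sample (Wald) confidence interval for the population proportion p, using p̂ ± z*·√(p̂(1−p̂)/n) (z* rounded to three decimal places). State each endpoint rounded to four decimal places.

Sample proportion p̂ = 1380/2488 = 0.55466.
SE = √(p̂(1−p̂)/n) = √(0.247012/2488) = 0.009964.
For 90% confidence, z* = 1.645.
Margin = 1.645·0.009964 = 0.01639.
Interval: 0.55466 ± 0.01639 → (0.5383, 0.5711).

(0.5383, 0.5711)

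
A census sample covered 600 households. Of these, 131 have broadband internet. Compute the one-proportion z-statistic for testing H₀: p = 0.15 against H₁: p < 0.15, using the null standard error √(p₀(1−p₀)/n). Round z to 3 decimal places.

The sample proportion is 131/600 = 0.21833.
Null standard error: √(0.15·0.85/600) = √0.000212500 = 0.014577.
z = (0.21833 − 0.15)/0.014577 = 0.06833/0.014577 = 4.688.

z = 4.688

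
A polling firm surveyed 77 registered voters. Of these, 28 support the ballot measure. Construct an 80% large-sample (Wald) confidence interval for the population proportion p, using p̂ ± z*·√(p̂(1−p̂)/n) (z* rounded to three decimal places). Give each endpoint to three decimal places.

(0.293, 0.434)

With x = 28 successes in n = 77, p̂ = 0.36364.
Standard error of p̂: √(0.231405/77) = √0.003005259 = 0.054820.
z* = 1.282 at the 80% level.
Margin of error: 1.282 × 0.054820 = 0.07028.
CI: 0.36364 ± 0.07028 = (0.293, 0.434).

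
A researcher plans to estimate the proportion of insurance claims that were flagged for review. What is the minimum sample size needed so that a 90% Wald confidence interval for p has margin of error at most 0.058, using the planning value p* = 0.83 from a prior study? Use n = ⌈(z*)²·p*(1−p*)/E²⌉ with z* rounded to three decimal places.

n = 114

The 90% critical value is z* = 1.645.
p*(1−p*) = 0.83·0.17 = 0.1411.
(z*)²·p*(1−p*)/E² = 2.706025·0.1411/0.003364 = 113.502.
⌈113.502⌉ = 114.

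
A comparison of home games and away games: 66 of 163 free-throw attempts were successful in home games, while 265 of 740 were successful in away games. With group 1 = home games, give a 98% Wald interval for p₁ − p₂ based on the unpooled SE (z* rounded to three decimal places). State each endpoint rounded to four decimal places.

p̂₁ = 0.40491, p̂₂ = 0.35811, so the observed difference is 0.04680.
Unpooled SE = √(p̂₁(1−p̂₁)/n₁ + p̂₂(1−p̂₂)/n₂) = √(0.001478267 + 0.000310631) = 0.042295.
For 98% confidence, z* = 2.326. Margin = 2.326·0.042295 = 0.09838.
Interval: 0.04680 ± 0.09838 → (-0.0516, 0.1452).

(-0.0516, 0.1452)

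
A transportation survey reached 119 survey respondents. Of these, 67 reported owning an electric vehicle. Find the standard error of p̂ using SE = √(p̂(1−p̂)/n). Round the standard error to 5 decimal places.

SE = 0.04547

The sample proportion is 67/119 = 0.56303.
p̂(1−p̂) = 0.56303·0.43697 = 0.246027.
SE = √(0.246027/119) = √0.002067454 = 0.04547.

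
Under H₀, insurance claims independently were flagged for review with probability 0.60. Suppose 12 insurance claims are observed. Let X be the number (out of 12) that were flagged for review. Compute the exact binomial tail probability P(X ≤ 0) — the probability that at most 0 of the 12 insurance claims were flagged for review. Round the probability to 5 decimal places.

X ~ Binomial(n=12, p=0.60).
P(X ≤ 0) = C(12,0)·0.60^0·0.40^12.
= 0.000017 = 0.00002.

P = 0.00002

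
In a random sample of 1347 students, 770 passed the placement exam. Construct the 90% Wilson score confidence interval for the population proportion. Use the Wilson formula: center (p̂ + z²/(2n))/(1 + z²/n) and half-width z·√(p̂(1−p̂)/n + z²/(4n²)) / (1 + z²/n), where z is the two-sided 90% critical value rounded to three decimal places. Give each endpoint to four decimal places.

p̂ = 770/1347 = 0.57164; z = 1.645, so z² = 2.706025.
Denominator 1 + z²/n = 1 + 2.706025/1347 = 1.002009.
Center = (0.57164 + 0.001004)/1.002009 = 0.57150.
Radicand: p̂(1−p̂)/n + z²/(4n²) = 0.000181787 + 0.000000373 = 0.000182160.
Half-width = z·√(radicand)/denom = 1.645·0.013497/1.002009 = 0.02216.
So the interval runs from 0.5493 to 0.5937.

(0.5493, 0.5937)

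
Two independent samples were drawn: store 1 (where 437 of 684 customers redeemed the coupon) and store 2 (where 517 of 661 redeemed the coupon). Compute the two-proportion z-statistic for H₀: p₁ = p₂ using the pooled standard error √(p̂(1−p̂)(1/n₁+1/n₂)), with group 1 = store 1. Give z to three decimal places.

Sample proportions: p̂₁ = 437/684 = 0.63889 and p̂₂ = 517/661 = 0.78215.
Pooling: p̂ = 954/1345 = 0.70929.
Pooled SE = √[0.2061962·0.00297485] ≈ 0.024767.
z = -0.14326/0.024767 = -5.784.

z = -5.784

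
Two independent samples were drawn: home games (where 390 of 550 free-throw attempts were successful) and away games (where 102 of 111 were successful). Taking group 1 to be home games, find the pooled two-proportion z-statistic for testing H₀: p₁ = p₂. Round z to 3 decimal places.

Sample proportions: p̂₁ = 390/550 = 0.70909 and p̂₂ = 102/111 = 0.91892.
Pooled p̂ = (390+102)/(550+111) = 492/661 = 0.74433.
SE = √[p̂(1−p̂)(1/n₁+1/n₂)] = √[0.74433·0.25567·(1/550+1/111)] ≈ 0.045392.
z = -0.20983/0.045392 = -4.623.

z = -4.623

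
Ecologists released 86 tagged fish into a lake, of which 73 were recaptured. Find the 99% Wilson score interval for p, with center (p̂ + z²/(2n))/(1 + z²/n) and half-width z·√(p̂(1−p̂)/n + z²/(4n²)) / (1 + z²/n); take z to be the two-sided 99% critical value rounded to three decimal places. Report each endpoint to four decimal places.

(0.7248, 0.9229)

Here p̂ = 73/86 = 0.84884 and z = 2.576 (z² = 6.635776).
1 + z²/n = 1.077160.
Center = (0.84884 + 0.038580)/1.077160 = 0.82385.
Radicand: p̂(1−p̂)/n + z²/(4n²) = 0.001492007 + 0.000224303 = 0.001716310.
Half-width = z·√(radicand)/denom = 2.576·0.041428/1.077160 = 0.09907.
CI: 0.82385 ± 0.09907 = (0.7248, 0.9229).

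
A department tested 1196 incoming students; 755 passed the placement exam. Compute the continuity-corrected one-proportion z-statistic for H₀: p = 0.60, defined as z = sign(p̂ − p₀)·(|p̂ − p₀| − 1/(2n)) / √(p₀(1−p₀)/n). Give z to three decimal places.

z = 2.178

p̂ = 755/1196 = 0.63127. p̂ − p₀ = 0.031271.
Continuity correction 1/(2n) = 1/2392 = 0.000418.
Corrected numerator: |0.031271| − 0.000418 = 0.030853.
Under H₀, SE = √(p₀(1−p₀)/n) = √(0.60·0.40/1196) = √0.000200669 = 0.014166.
z = (+)0.030853/0.014166 = 2.178.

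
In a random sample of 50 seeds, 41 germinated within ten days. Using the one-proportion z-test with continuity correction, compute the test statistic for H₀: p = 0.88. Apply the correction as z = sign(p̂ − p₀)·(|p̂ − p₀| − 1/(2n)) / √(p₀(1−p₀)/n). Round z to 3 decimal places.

Sample proportion p̂ = 41/50 = 0.82000. p̂ − p₀ = -0.060000.
Continuity correction 1/(2n) = 1/100 = 0.010000.
Corrected numerator: |-0.060000| − 0.010000 = 0.050000.
SE₀ = √(0.88·0.12/50) = 0.045957.
z = −0.050000/0.045957 = -1.088.

z = -1.088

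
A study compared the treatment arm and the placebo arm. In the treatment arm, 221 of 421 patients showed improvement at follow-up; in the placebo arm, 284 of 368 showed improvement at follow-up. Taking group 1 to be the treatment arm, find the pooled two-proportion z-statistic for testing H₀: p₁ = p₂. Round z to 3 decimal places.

p̂₁ = 221/421 = 0.52494, p̂₂ = 284/368 = 0.77174.
Pooled p̂ = (221+284)/(421+368) = 505/789 = 0.64005.
Pooled SE = √[0.2303858·0.00509269] ≈ 0.034253.
z = -0.24680/0.034253 = -7.205.

z = -7.205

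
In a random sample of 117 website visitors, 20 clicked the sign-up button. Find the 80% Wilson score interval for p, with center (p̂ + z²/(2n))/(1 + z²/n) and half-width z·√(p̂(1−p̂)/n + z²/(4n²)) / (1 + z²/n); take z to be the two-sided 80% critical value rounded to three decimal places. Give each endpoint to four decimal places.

(0.1310, 0.2200)

Here p̂ = 20/117 = 0.17094 and z = 1.282 (z² = 1.643524).
1 + z²/n = 1.014047.
Center = (0.17094 + 0.007024)/1.014047 = 0.17550.
Radicand: p̂(1−p̂)/n + z²/(4n²) = 0.001211279 + 0.000030015 = 0.001241294.
Half-width = 1.282·√0.001241294/1.014047 = 0.04454.
CI: 0.17550 ± 0.04454 = (0.1310, 0.2200).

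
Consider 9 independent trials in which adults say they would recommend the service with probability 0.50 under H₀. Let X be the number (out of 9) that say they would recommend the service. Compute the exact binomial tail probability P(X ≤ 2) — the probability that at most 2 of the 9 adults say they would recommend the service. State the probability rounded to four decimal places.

P = 0.0898

X ~ Binomial(n=9, p=0.50).
P(X ≤ 2) = C(9,0)·0.50^0·0.50^9 + C(9,1)·0.50^1·0.50^8 + C(9,2)·0.50^2·0.50^7.
= 0.001953 + 0.017578 + 0.070312 = 0.0898.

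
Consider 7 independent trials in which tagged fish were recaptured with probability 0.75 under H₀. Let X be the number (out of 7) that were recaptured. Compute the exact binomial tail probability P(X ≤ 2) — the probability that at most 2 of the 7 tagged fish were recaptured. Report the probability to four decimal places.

X is binomial with n = 7 and p = 0.75.
P(X ≤ 2) = C(7,0)·0.75^0·0.25^7 + C(7,1)·0.75^1·0.25^6 + C(7,2)·0.75^2·0.25^5.
= 0.000061 + 0.001282 + 0.011536 = 0.0129.

P = 0.0129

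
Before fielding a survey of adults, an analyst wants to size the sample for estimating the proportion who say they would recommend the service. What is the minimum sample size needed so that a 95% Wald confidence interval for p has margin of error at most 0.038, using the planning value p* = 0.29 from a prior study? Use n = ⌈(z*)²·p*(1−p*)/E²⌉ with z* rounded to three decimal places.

n = 548

The 95% critical value is z* = 1.960.
p*(1−p*) = 0.29·0.71 = 0.2059.
Required n before rounding: 3.841600 × 0.2059 / 0.038² = 547.774.
Rounding up, n = 548.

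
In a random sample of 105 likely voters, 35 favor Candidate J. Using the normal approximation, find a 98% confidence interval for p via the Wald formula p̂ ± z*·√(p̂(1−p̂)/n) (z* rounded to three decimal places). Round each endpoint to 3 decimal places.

The sample proportion is 35/105 = 0.33333.
SE(p̂) = √(0.33333·0.66667/105) = 0.046004.
For 98% confidence, z* = 2.326.
Margin = 2.326·0.046004 = 0.10701.
CI: 0.33333 ± 0.10701 = (0.226, 0.440).

(0.226, 0.440)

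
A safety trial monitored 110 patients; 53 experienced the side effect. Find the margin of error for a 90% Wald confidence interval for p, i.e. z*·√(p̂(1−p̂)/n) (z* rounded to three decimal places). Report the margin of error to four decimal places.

ME = 0.0784

p̂ = 53/110 = 0.48182.
SE(p̂) = √(0.48182·0.51818/110) = 0.047642.
z* = 1.645 at the 90% level.
ME = 1.645·0.047642 = 0.0784.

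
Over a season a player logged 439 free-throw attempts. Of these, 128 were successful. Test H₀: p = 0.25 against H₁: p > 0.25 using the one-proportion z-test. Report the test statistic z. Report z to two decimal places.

Sample proportion p̂ = 128/439 = 0.29157.
SE₀ = √(0.25·0.75/439) = 0.020667.
Test statistic: z = 0.04157/0.020667 = 2.01.

z = 2.01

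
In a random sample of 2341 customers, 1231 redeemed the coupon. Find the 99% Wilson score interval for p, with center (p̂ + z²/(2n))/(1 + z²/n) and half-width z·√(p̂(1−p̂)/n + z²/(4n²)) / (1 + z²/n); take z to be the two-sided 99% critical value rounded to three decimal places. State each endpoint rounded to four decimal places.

(0.4992, 0.5523)

Here p̂ = 1231/2341 = 0.52584 and z = 2.576 (z² = 6.635776).
1 + z²/n = 1.002835.
Adjusted center: (0.52584 + z²/(2n))/1.002835 = 0.52577.
Radicand: p̂(1−p̂)/n + z²/(4n²) = 0.000106507 + 0.000000303 = 0.000106810.
Half-width = 2.576·√0.000106810/1.002835 = 0.02655.
Interval: 0.52577 ± 0.02655 → (0.4992, 0.5523).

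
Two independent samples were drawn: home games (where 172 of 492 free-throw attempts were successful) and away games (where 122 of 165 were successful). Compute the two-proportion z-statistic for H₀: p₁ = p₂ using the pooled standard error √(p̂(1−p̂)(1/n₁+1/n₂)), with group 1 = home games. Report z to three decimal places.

Sample proportions: p̂₁ = 172/492 = 0.34959 and p̂₂ = 122/165 = 0.73939.
Pooling: p̂ = 294/657 = 0.44749.
Pooled SE = √[0.2472426·0.00809313] ≈ 0.044732.
z = (p̂₁ − p̂₂)/SE = (0.34959 − 0.73939)/0.044732 = -0.38980/0.044732 = -8.714.

z = -8.714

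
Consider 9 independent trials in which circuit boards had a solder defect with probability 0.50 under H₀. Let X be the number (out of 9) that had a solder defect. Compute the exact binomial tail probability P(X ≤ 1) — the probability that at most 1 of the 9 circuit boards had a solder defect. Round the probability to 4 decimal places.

P = 0.0195

X ~ Binomial(n=9, p=0.50).
P(X ≤ 1) = C(9,0)·0.50^0·0.50^9 + C(9,1)·0.50^1·0.50^8.
= 0.001953 + 0.017578 = 0.0195.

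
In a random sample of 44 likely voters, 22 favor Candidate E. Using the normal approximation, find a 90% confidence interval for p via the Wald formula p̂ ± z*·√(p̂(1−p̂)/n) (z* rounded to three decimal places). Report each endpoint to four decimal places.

(0.3760, 0.6240)

Sample proportion p̂ = 22/44 = 0.50000.
SE(p̂) = √(0.50000·0.50000/44) = 0.075378.
For 90% confidence, z* = 1.645.
Margin of error: 1.645 × 0.075378 = 0.12400.
So the interval runs from 0.3760 to 0.6240.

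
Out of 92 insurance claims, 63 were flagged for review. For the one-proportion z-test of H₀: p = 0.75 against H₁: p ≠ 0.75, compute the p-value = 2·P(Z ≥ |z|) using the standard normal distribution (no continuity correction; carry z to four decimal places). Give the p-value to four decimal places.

p-value = 0.1486

With x = 63 successes in n = 92, p̂ = 0.68478.
Under H₀, SE = √(p₀(1−p₀)/n) = √(0.75·0.25/92) = √0.002038043 = 0.045145.
Test statistic (full precision, shown to 4 dp): z = (63/92 − 0.75)/SE₀ ≈ -1.4446.
p-value = 2·P(Z ≥ |z|) with z = -1.4446 → 0.1486.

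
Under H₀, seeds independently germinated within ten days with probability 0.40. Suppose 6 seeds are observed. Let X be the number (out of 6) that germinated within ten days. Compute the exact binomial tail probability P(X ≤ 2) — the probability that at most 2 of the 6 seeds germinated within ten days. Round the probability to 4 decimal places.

X is binomial with n = 6 and p = 0.40.
P(X ≤ 2) = C(6,0)·0.40^0·0.60^6 + C(6,1)·0.40^1·0.60^5 + C(6,2)·0.40^2·0.60^4.
= 0.046656 + 0.186624 + 0.311040 = 0.5443.

P = 0.5443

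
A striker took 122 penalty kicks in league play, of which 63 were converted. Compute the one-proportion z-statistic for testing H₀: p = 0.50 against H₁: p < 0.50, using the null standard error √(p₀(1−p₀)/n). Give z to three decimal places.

With x = 63 successes in n = 122, p̂ = 0.51639.
SE₀ = √(0.50·0.50/122) = 0.045268.
z = (0.51639 − 0.50)/0.045268 = 0.01639/0.045268 = 0.362.

z = 0.362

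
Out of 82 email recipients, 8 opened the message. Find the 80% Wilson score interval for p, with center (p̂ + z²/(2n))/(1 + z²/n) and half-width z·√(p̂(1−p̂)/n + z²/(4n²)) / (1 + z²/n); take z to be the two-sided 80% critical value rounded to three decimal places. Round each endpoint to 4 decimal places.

p̂ = 8/82 = 0.09756; z = 1.282, so z² = 1.643524.
1 + z²/n = 1.020043.
Adjusted center: (0.09756 + z²/(2n))/1.020043 = 0.10547.
Radicand: p̂(1−p̂)/n + z²/(4n²) = 0.001073693 + 0.000061107 = 0.001134800.
Half-width = z·√(radicand)/denom = 1.282·0.033687/1.020043 = 0.04234.
Interval: 0.10547 ± 0.04234 → (0.0631, 0.1478).

(0.0631, 0.1478)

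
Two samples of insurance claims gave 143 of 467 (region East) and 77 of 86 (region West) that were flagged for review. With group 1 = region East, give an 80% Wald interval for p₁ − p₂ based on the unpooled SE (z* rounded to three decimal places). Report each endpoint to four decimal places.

p̂₁ = 143/467 = 0.30621, p̂₂ = 77/86 = 0.89535; p̂₁ − p̂₂ = -0.58914.
Unpooled SE = √(p̂₁(1−p̂₁)/n₁ + p̂₂(1−p̂₂)/n₂) = √(0.000454915 + 0.001089527) = 0.039299.
The 80% critical value is z* = 1.282. Margin = 1.282·0.039299 = 0.05038.
CI: -0.58914 ± 0.05038 = (-0.6395, -0.5388).

(-0.6395, -0.5388)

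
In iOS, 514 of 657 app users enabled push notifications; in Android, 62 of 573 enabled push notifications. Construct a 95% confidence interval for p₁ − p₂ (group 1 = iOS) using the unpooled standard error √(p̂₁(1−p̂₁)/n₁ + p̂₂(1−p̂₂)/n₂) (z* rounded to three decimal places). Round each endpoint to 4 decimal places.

(0.6336, 0.7147)

p̂₁ = 514/657 = 0.78234, p̂₂ = 62/573 = 0.10820; p̂₁ − p̂₂ = 0.67414.
SE = √(0.000259181 + 0.000168403) = √0.000427584 = 0.020678.
The 95% critical value is z* = 1.960. Margin = 1.960·0.020678 = 0.04053.
Interval: 0.67414 ± 0.04053 → (0.6336, 0.7147).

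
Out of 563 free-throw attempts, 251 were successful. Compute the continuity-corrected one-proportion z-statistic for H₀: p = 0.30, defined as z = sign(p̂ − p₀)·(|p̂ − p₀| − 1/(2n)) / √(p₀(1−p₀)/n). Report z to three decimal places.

The sample proportion is 251/563 = 0.44583. p̂ − p₀ = 0.145826.
Continuity correction 1/(2n) = 1/1126 = 0.000888.
Corrected numerator: |0.145826| − 0.000888 = 0.144938.
Under H₀, SE = √(p₀(1−p₀)/n) = √(0.30·0.70/563) = √0.000373002 = 0.019313.
z = +0.144938/0.019313 = 7.505.

z = 7.505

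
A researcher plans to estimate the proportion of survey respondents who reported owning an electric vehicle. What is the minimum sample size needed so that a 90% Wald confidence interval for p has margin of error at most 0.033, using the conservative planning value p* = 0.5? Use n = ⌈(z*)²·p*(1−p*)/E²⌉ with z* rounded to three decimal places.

z* = 1.645 at the 90% level.
p*(1−p*) = 0.50·0.50 = 0.2500.
(z*)²·p*(1−p*)/E² = 2.706025·0.2500/0.001089 = 621.218.
Rounding up, n = 622.

n = 622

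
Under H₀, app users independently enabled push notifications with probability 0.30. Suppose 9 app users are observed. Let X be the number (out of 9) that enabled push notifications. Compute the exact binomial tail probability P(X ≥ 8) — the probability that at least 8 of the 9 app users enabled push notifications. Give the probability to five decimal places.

P = 0.00043

X is binomial with n = 9 and p = 0.30.
P(X ≥ 8) = C(9,8)·0.30^8·0.70^1 + C(9,9)·0.30^9·0.70^0.
= 0.000413 + 0.000020 = 0.00043.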